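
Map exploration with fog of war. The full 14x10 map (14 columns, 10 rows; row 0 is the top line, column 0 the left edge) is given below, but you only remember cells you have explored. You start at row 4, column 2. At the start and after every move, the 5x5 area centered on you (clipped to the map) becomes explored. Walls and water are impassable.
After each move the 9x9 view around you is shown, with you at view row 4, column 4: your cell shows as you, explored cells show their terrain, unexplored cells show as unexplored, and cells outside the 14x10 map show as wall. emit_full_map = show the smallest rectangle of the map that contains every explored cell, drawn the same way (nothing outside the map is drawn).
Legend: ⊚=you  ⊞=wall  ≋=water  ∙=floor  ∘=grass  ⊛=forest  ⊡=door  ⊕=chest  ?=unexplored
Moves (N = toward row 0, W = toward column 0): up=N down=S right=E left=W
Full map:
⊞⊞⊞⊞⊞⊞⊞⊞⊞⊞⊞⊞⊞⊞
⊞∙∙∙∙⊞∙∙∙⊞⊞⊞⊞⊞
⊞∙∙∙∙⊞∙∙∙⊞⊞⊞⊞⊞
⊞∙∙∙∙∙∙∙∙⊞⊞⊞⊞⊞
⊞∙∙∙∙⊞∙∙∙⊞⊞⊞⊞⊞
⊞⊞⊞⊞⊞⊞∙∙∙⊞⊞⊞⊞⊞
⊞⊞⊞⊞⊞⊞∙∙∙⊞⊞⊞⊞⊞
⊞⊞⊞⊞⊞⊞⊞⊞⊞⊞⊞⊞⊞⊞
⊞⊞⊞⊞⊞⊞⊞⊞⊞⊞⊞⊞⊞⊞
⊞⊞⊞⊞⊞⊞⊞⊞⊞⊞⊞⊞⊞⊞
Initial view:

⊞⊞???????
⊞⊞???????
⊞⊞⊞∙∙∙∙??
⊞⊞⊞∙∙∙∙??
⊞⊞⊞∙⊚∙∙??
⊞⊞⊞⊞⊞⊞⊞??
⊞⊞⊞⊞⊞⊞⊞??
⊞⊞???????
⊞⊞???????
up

⊞⊞⊞⊞⊞⊞⊞⊞⊞
⊞⊞???????
⊞⊞⊞∙∙∙∙??
⊞⊞⊞∙∙∙∙??
⊞⊞⊞∙⊚∙∙??
⊞⊞⊞∙∙∙∙??
⊞⊞⊞⊞⊞⊞⊞??
⊞⊞⊞⊞⊞⊞⊞??
⊞⊞???????

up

⊞⊞⊞⊞⊞⊞⊞⊞⊞
⊞⊞⊞⊞⊞⊞⊞⊞⊞
⊞⊞⊞⊞⊞⊞⊞??
⊞⊞⊞∙∙∙∙??
⊞⊞⊞∙⊚∙∙??
⊞⊞⊞∙∙∙∙??
⊞⊞⊞∙∙∙∙??
⊞⊞⊞⊞⊞⊞⊞??
⊞⊞⊞⊞⊞⊞⊞??

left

⊞⊞⊞⊞⊞⊞⊞⊞⊞
⊞⊞⊞⊞⊞⊞⊞⊞⊞
⊞⊞⊞⊞⊞⊞⊞⊞?
⊞⊞⊞⊞∙∙∙∙?
⊞⊞⊞⊞⊚∙∙∙?
⊞⊞⊞⊞∙∙∙∙?
⊞⊞⊞⊞∙∙∙∙?
⊞⊞⊞⊞⊞⊞⊞⊞?
⊞⊞⊞⊞⊞⊞⊞⊞?

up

⊞⊞⊞⊞⊞⊞⊞⊞⊞
⊞⊞⊞⊞⊞⊞⊞⊞⊞
⊞⊞⊞⊞⊞⊞⊞⊞⊞
⊞⊞⊞⊞⊞⊞⊞⊞?
⊞⊞⊞⊞⊚∙∙∙?
⊞⊞⊞⊞∙∙∙∙?
⊞⊞⊞⊞∙∙∙∙?
⊞⊞⊞⊞∙∙∙∙?
⊞⊞⊞⊞⊞⊞⊞⊞?

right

⊞⊞⊞⊞⊞⊞⊞⊞⊞
⊞⊞⊞⊞⊞⊞⊞⊞⊞
⊞⊞⊞⊞⊞⊞⊞⊞⊞
⊞⊞⊞⊞⊞⊞⊞??
⊞⊞⊞∙⊚∙∙??
⊞⊞⊞∙∙∙∙??
⊞⊞⊞∙∙∙∙??
⊞⊞⊞∙∙∙∙??
⊞⊞⊞⊞⊞⊞⊞??

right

⊞⊞⊞⊞⊞⊞⊞⊞⊞
⊞⊞⊞⊞⊞⊞⊞⊞⊞
⊞⊞⊞⊞⊞⊞⊞⊞⊞
⊞⊞⊞⊞⊞⊞⊞??
⊞⊞∙∙⊚∙⊞??
⊞⊞∙∙∙∙⊞??
⊞⊞∙∙∙∙∙??
⊞⊞∙∙∙∙???
⊞⊞⊞⊞⊞⊞???

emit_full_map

⊞⊞⊞⊞⊞⊞
⊞∙∙⊚∙⊞
⊞∙∙∙∙⊞
⊞∙∙∙∙∙
⊞∙∙∙∙?
⊞⊞⊞⊞⊞?
⊞⊞⊞⊞⊞?

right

⊞⊞⊞⊞⊞⊞⊞⊞⊞
⊞⊞⊞⊞⊞⊞⊞⊞⊞
⊞⊞⊞⊞⊞⊞⊞⊞⊞
⊞⊞⊞⊞⊞⊞⊞??
⊞∙∙∙⊚⊞∙??
⊞∙∙∙∙⊞∙??
⊞∙∙∙∙∙∙??
⊞∙∙∙∙????
⊞⊞⊞⊞⊞????

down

⊞⊞⊞⊞⊞⊞⊞⊞⊞
⊞⊞⊞⊞⊞⊞⊞⊞⊞
⊞⊞⊞⊞⊞⊞⊞??
⊞∙∙∙∙⊞∙??
⊞∙∙∙⊚⊞∙??
⊞∙∙∙∙∙∙??
⊞∙∙∙∙⊞∙??
⊞⊞⊞⊞⊞????
⊞⊞⊞⊞⊞????

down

⊞⊞⊞⊞⊞⊞⊞⊞⊞
⊞⊞⊞⊞⊞⊞⊞??
⊞∙∙∙∙⊞∙??
⊞∙∙∙∙⊞∙??
⊞∙∙∙⊚∙∙??
⊞∙∙∙∙⊞∙??
⊞⊞⊞⊞⊞⊞∙??
⊞⊞⊞⊞⊞????
?????????

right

⊞⊞⊞⊞⊞⊞⊞⊞⊞
⊞⊞⊞⊞⊞⊞???
∙∙∙∙⊞∙∙??
∙∙∙∙⊞∙∙??
∙∙∙∙⊚∙∙??
∙∙∙∙⊞∙∙??
⊞⊞⊞⊞⊞∙∙??
⊞⊞⊞⊞?????
?????????

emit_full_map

⊞⊞⊞⊞⊞⊞⊞?
⊞∙∙∙∙⊞∙∙
⊞∙∙∙∙⊞∙∙
⊞∙∙∙∙⊚∙∙
⊞∙∙∙∙⊞∙∙
⊞⊞⊞⊞⊞⊞∙∙
⊞⊞⊞⊞⊞???

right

⊞⊞⊞⊞⊞⊞⊞⊞⊞
⊞⊞⊞⊞⊞????
∙∙∙⊞∙∙∙??
∙∙∙⊞∙∙∙??
∙∙∙∙⊚∙∙??
∙∙∙⊞∙∙∙??
⊞⊞⊞⊞∙∙∙??
⊞⊞⊞??????
?????????

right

⊞⊞⊞⊞⊞⊞⊞⊞⊞
⊞⊞⊞⊞?????
∙∙⊞∙∙∙⊞??
∙∙⊞∙∙∙⊞??
∙∙∙∙⊚∙⊞??
∙∙⊞∙∙∙⊞??
⊞⊞⊞∙∙∙⊞??
⊞⊞???????
?????????

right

⊞⊞⊞⊞⊞⊞⊞⊞⊞
⊞⊞⊞??????
∙⊞∙∙∙⊞⊞??
∙⊞∙∙∙⊞⊞??
∙∙∙∙⊚⊞⊞??
∙⊞∙∙∙⊞⊞??
⊞⊞∙∙∙⊞⊞??
⊞????????
?????????

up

⊞⊞⊞⊞⊞⊞⊞⊞⊞
⊞⊞⊞⊞⊞⊞⊞⊞⊞
⊞⊞⊞⊞⊞⊞⊞??
∙⊞∙∙∙⊞⊞??
∙⊞∙∙⊚⊞⊞??
∙∙∙∙∙⊞⊞??
∙⊞∙∙∙⊞⊞??
⊞⊞∙∙∙⊞⊞??
⊞????????

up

⊞⊞⊞⊞⊞⊞⊞⊞⊞
⊞⊞⊞⊞⊞⊞⊞⊞⊞
⊞⊞⊞⊞⊞⊞⊞⊞⊞
⊞⊞⊞⊞⊞⊞⊞??
∙⊞∙∙⊚⊞⊞??
∙⊞∙∙∙⊞⊞??
∙∙∙∙∙⊞⊞??
∙⊞∙∙∙⊞⊞??
⊞⊞∙∙∙⊞⊞??

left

⊞⊞⊞⊞⊞⊞⊞⊞⊞
⊞⊞⊞⊞⊞⊞⊞⊞⊞
⊞⊞⊞⊞⊞⊞⊞⊞⊞
⊞⊞⊞⊞⊞⊞⊞⊞?
∙∙⊞∙⊚∙⊞⊞?
∙∙⊞∙∙∙⊞⊞?
∙∙∙∙∙∙⊞⊞?
∙∙⊞∙∙∙⊞⊞?
⊞⊞⊞∙∙∙⊞⊞?

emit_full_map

⊞⊞⊞⊞⊞⊞⊞⊞⊞⊞⊞
⊞∙∙∙∙⊞∙⊚∙⊞⊞
⊞∙∙∙∙⊞∙∙∙⊞⊞
⊞∙∙∙∙∙∙∙∙⊞⊞
⊞∙∙∙∙⊞∙∙∙⊞⊞
⊞⊞⊞⊞⊞⊞∙∙∙⊞⊞
⊞⊞⊞⊞⊞??????

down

⊞⊞⊞⊞⊞⊞⊞⊞⊞
⊞⊞⊞⊞⊞⊞⊞⊞⊞
⊞⊞⊞⊞⊞⊞⊞⊞?
∙∙⊞∙∙∙⊞⊞?
∙∙⊞∙⊚∙⊞⊞?
∙∙∙∙∙∙⊞⊞?
∙∙⊞∙∙∙⊞⊞?
⊞⊞⊞∙∙∙⊞⊞?
⊞⊞???????

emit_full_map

⊞⊞⊞⊞⊞⊞⊞⊞⊞⊞⊞
⊞∙∙∙∙⊞∙∙∙⊞⊞
⊞∙∙∙∙⊞∙⊚∙⊞⊞
⊞∙∙∙∙∙∙∙∙⊞⊞
⊞∙∙∙∙⊞∙∙∙⊞⊞
⊞⊞⊞⊞⊞⊞∙∙∙⊞⊞
⊞⊞⊞⊞⊞??????


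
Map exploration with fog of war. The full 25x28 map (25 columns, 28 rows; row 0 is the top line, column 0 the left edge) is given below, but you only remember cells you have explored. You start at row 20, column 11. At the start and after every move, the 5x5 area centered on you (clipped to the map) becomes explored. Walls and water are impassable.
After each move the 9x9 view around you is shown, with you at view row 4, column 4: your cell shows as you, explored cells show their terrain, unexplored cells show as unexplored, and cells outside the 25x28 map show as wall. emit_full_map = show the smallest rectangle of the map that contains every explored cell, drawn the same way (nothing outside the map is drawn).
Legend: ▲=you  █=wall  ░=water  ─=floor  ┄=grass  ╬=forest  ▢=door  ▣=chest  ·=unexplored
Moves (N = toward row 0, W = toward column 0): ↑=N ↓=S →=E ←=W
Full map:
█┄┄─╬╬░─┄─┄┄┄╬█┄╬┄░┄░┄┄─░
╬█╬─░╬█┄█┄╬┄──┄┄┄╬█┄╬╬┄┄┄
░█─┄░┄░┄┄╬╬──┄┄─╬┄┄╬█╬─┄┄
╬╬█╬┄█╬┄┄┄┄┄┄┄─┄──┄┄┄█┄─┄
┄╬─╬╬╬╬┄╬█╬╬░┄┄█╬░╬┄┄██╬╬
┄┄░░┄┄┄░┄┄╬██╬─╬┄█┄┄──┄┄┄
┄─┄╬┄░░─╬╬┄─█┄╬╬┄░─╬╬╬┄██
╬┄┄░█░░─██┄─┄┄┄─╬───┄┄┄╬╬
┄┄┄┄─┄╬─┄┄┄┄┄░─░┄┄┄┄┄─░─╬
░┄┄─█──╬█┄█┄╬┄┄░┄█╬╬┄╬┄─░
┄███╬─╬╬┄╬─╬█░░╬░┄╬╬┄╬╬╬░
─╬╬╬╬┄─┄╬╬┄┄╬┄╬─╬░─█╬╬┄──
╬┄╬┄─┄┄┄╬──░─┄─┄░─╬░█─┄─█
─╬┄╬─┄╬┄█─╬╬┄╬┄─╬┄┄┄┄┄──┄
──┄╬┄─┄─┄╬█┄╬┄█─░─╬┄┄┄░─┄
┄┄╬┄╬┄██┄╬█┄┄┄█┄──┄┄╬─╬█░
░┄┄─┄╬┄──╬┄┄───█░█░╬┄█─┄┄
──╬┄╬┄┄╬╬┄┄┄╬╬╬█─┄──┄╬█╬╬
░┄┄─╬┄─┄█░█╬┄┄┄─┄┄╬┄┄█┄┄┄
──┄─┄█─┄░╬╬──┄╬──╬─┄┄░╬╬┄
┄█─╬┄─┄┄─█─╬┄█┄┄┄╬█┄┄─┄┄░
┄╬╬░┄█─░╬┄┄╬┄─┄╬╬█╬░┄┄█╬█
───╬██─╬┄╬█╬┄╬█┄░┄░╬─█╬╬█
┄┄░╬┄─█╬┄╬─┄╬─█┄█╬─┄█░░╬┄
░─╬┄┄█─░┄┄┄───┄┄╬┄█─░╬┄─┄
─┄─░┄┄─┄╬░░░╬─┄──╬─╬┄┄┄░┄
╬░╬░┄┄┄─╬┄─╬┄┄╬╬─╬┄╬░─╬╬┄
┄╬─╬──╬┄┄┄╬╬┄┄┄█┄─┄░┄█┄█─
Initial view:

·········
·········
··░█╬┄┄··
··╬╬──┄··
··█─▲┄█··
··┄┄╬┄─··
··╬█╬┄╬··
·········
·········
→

·········
·········
·░█╬┄┄┄··
·╬╬──┄╬··
·█─╬▲█┄··
·┄┄╬┄─┄··
·╬█╬┄╬█··
·········
·········

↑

·········
·········
··┄┄╬╬╬··
·░█╬┄┄┄··
·╬╬─▲┄╬··
·█─╬┄█┄··
·┄┄╬┄─┄··
·╬█╬┄╬█··
·········

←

·········
·········
··┄┄┄╬╬╬·
··░█╬┄┄┄·
··╬╬▲─┄╬·
··█─╬┄█┄·
··┄┄╬┄─┄·
··╬█╬┄╬█·
·········

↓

·········
··┄┄┄╬╬╬·
··░█╬┄┄┄·
··╬╬──┄╬·
··█─▲┄█┄·
··┄┄╬┄─┄·
··╬█╬┄╬█·
·········
·········

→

·········
·┄┄┄╬╬╬··
·░█╬┄┄┄··
·╬╬──┄╬··
·█─╬▲█┄··
·┄┄╬┄─┄··
·╬█╬┄╬█··
·········
·········

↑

·········
·········
·┄┄┄╬╬╬··
·░█╬┄┄┄··
·╬╬─▲┄╬··
·█─╬┄█┄··
·┄┄╬┄─┄··
·╬█╬┄╬█··
·········

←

·········
·········
··┄┄┄╬╬╬·
··░█╬┄┄┄·
··╬╬▲─┄╬·
··█─╬┄█┄·
··┄┄╬┄─┄·
··╬█╬┄╬█·
·········

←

·········
·········
··╬┄┄┄╬╬╬
··█░█╬┄┄┄
··░╬▲──┄╬
··─█─╬┄█┄
··╬┄┄╬┄─┄
···╬█╬┄╬█
·········

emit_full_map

╬┄┄┄╬╬╬
█░█╬┄┄┄
░╬▲──┄╬
─█─╬┄█┄
╬┄┄╬┄─┄
·╬█╬┄╬█

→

·········
·········
·╬┄┄┄╬╬╬·
·█░█╬┄┄┄·
·░╬╬▲─┄╬·
·─█─╬┄█┄·
·╬┄┄╬┄─┄·
··╬█╬┄╬█·
·········

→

·········
·········
╬┄┄┄╬╬╬··
█░█╬┄┄┄··
░╬╬─▲┄╬··
─█─╬┄█┄··
╬┄┄╬┄─┄··
·╬█╬┄╬█··
·········

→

·········
·········
┄┄┄╬╬╬█··
░█╬┄┄┄─··
╬╬──▲╬─··
█─╬┄█┄┄··
┄┄╬┄─┄╬··
╬█╬┄╬█···
·········

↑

·········
·········
··┄───█··
┄┄┄╬╬╬█··
░█╬┄▲┄─··
╬╬──┄╬─··
█─╬┄█┄┄··
┄┄╬┄─┄╬··
╬█╬┄╬█···

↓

·········
··┄───█··
┄┄┄╬╬╬█··
░█╬┄┄┄─··
╬╬──▲╬─··
█─╬┄█┄┄··
┄┄╬┄─┄╬··
╬█╬┄╬█···
·········

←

·········
···┄───█·
╬┄┄┄╬╬╬█·
█░█╬┄┄┄─·
░╬╬─▲┄╬─·
─█─╬┄█┄┄·
╬┄┄╬┄─┄╬·
·╬█╬┄╬█··
·········

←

·········
····┄───█
·╬┄┄┄╬╬╬█
·█░█╬┄┄┄─
·░╬╬▲─┄╬─
·─█─╬┄█┄┄
·╬┄┄╬┄─┄╬
··╬█╬┄╬█·
·········

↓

····┄───█
·╬┄┄┄╬╬╬█
·█░█╬┄┄┄─
·░╬╬──┄╬─
·─█─▲┄█┄┄
·╬┄┄╬┄─┄╬
··╬█╬┄╬█·
·········
·········

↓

·╬┄┄┄╬╬╬█
·█░█╬┄┄┄─
·░╬╬──┄╬─
·─█─╬┄█┄┄
·╬┄┄▲┄─┄╬
··╬█╬┄╬█·
··╬─┄╬─··
·········
·········

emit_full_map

···┄───█
╬┄┄┄╬╬╬█
█░█╬┄┄┄─
░╬╬──┄╬─
─█─╬┄█┄┄
╬┄┄▲┄─┄╬
·╬█╬┄╬█·
·╬─┄╬─··

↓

·█░█╬┄┄┄─
·░╬╬──┄╬─
·─█─╬┄█┄┄
·╬┄┄╬┄─┄╬
··╬█▲┄╬█·
··╬─┄╬─··
··┄┄───··
·········
·········

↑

·╬┄┄┄╬╬╬█
·█░█╬┄┄┄─
·░╬╬──┄╬─
·─█─╬┄█┄┄
·╬┄┄▲┄─┄╬
··╬█╬┄╬█·
··╬─┄╬─··
··┄┄───··
·········

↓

·█░█╬┄┄┄─
·░╬╬──┄╬─
·─█─╬┄█┄┄
·╬┄┄╬┄─┄╬
··╬█▲┄╬█·
··╬─┄╬─··
··┄┄───··
·········
·········

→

█░█╬┄┄┄─·
░╬╬──┄╬─·
─█─╬┄█┄┄·
╬┄┄╬┄─┄╬·
·╬█╬▲╬█··
·╬─┄╬─█··
·┄┄───┄··
·········
·········

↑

╬┄┄┄╬╬╬█·
█░█╬┄┄┄─·
░╬╬──┄╬─·
─█─╬┄█┄┄·
╬┄┄╬▲─┄╬·
·╬█╬┄╬█··
·╬─┄╬─█··
·┄┄───┄··
·········

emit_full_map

···┄───█
╬┄┄┄╬╬╬█
█░█╬┄┄┄─
░╬╬──┄╬─
─█─╬┄█┄┄
╬┄┄╬▲─┄╬
·╬█╬┄╬█·
·╬─┄╬─█·
·┄┄───┄·

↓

█░█╬┄┄┄─·
░╬╬──┄╬─·
─█─╬┄█┄┄·
╬┄┄╬┄─┄╬·
·╬█╬▲╬█··
·╬─┄╬─█··
·┄┄───┄··
·········
·········

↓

░╬╬──┄╬─·
─█─╬┄█┄┄·
╬┄┄╬┄─┄╬·
·╬█╬┄╬█··
·╬─┄▲─█··
·┄┄───┄··
··░░╬─┄··
·········
·········

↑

█░█╬┄┄┄─·
░╬╬──┄╬─·
─█─╬┄█┄┄·
╬┄┄╬┄─┄╬·
·╬█╬▲╬█··
·╬─┄╬─█··
·┄┄───┄··
··░░╬─┄··
·········

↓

░╬╬──┄╬─·
─█─╬┄█┄┄·
╬┄┄╬┄─┄╬·
·╬█╬┄╬█··
·╬─┄▲─█··
·┄┄───┄··
··░░╬─┄··
·········
·········

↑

█░█╬┄┄┄─·
░╬╬──┄╬─·
─█─╬┄█┄┄·
╬┄┄╬┄─┄╬·
·╬█╬▲╬█··
·╬─┄╬─█··
·┄┄───┄··
··░░╬─┄··
·········

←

·█░█╬┄┄┄─
·░╬╬──┄╬─
·─█─╬┄█┄┄
·╬┄┄╬┄─┄╬
··╬█▲┄╬█·
··╬─┄╬─█·
··┄┄───┄·
···░░╬─┄·
·········


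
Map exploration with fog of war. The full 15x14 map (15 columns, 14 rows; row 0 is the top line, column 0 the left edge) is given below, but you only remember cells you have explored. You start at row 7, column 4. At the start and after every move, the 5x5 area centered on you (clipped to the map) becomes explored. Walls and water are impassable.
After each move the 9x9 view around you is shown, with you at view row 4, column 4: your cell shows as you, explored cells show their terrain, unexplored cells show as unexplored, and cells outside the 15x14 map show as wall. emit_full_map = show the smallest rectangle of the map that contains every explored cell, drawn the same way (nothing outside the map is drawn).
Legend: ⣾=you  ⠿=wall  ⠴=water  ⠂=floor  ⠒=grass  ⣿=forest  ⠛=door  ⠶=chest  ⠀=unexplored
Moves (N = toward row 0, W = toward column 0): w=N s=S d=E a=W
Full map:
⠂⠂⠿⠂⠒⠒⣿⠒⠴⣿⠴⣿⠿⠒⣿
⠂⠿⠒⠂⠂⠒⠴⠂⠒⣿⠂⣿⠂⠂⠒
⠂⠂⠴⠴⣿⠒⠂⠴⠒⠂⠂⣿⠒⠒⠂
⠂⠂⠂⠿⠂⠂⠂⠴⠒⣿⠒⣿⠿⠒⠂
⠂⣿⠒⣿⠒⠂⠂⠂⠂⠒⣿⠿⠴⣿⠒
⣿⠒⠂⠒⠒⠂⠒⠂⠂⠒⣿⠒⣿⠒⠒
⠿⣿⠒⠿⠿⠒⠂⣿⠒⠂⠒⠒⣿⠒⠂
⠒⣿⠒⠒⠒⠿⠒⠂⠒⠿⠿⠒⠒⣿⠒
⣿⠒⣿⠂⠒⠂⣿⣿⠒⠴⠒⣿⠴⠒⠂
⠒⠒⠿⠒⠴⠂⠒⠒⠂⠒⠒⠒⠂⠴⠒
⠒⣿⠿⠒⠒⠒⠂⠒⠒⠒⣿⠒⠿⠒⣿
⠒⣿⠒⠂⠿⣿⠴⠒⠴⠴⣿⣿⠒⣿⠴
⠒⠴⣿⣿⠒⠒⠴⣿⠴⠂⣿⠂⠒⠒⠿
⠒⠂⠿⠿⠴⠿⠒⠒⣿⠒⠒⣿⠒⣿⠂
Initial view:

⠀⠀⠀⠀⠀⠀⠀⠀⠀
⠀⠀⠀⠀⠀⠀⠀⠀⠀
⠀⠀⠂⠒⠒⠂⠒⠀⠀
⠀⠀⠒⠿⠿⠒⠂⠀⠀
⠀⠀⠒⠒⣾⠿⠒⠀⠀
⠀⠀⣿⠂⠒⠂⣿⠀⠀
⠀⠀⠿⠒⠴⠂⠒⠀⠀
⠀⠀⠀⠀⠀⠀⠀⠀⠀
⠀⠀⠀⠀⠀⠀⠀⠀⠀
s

⠀⠀⠀⠀⠀⠀⠀⠀⠀
⠀⠀⠂⠒⠒⠂⠒⠀⠀
⠀⠀⠒⠿⠿⠒⠂⠀⠀
⠀⠀⠒⠒⠒⠿⠒⠀⠀
⠀⠀⣿⠂⣾⠂⣿⠀⠀
⠀⠀⠿⠒⠴⠂⠒⠀⠀
⠀⠀⠿⠒⠒⠒⠂⠀⠀
⠀⠀⠀⠀⠀⠀⠀⠀⠀
⠀⠀⠀⠀⠀⠀⠀⠀⠀

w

⠀⠀⠀⠀⠀⠀⠀⠀⠀
⠀⠀⠀⠀⠀⠀⠀⠀⠀
⠀⠀⠂⠒⠒⠂⠒⠀⠀
⠀⠀⠒⠿⠿⠒⠂⠀⠀
⠀⠀⠒⠒⣾⠿⠒⠀⠀
⠀⠀⣿⠂⠒⠂⣿⠀⠀
⠀⠀⠿⠒⠴⠂⠒⠀⠀
⠀⠀⠿⠒⠒⠒⠂⠀⠀
⠀⠀⠀⠀⠀⠀⠀⠀⠀

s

⠀⠀⠀⠀⠀⠀⠀⠀⠀
⠀⠀⠂⠒⠒⠂⠒⠀⠀
⠀⠀⠒⠿⠿⠒⠂⠀⠀
⠀⠀⠒⠒⠒⠿⠒⠀⠀
⠀⠀⣿⠂⣾⠂⣿⠀⠀
⠀⠀⠿⠒⠴⠂⠒⠀⠀
⠀⠀⠿⠒⠒⠒⠂⠀⠀
⠀⠀⠀⠀⠀⠀⠀⠀⠀
⠀⠀⠀⠀⠀⠀⠀⠀⠀

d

⠀⠀⠀⠀⠀⠀⠀⠀⠀
⠀⠂⠒⠒⠂⠒⠀⠀⠀
⠀⠒⠿⠿⠒⠂⣿⠀⠀
⠀⠒⠒⠒⠿⠒⠂⠀⠀
⠀⣿⠂⠒⣾⣿⣿⠀⠀
⠀⠿⠒⠴⠂⠒⠒⠀⠀
⠀⠿⠒⠒⠒⠂⠒⠀⠀
⠀⠀⠀⠀⠀⠀⠀⠀⠀
⠀⠀⠀⠀⠀⠀⠀⠀⠀

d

⠀⠀⠀⠀⠀⠀⠀⠀⠀
⠂⠒⠒⠂⠒⠀⠀⠀⠀
⠒⠿⠿⠒⠂⣿⠒⠀⠀
⠒⠒⠒⠿⠒⠂⠒⠀⠀
⣿⠂⠒⠂⣾⣿⠒⠀⠀
⠿⠒⠴⠂⠒⠒⠂⠀⠀
⠿⠒⠒⠒⠂⠒⠒⠀⠀
⠀⠀⠀⠀⠀⠀⠀⠀⠀
⠀⠀⠀⠀⠀⠀⠀⠀⠀

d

⠀⠀⠀⠀⠀⠀⠀⠀⠀
⠒⠒⠂⠒⠀⠀⠀⠀⠀
⠿⠿⠒⠂⣿⠒⠂⠀⠀
⠒⠒⠿⠒⠂⠒⠿⠀⠀
⠂⠒⠂⣿⣾⠒⠴⠀⠀
⠒⠴⠂⠒⠒⠂⠒⠀⠀
⠒⠒⠒⠂⠒⠒⠒⠀⠀
⠀⠀⠀⠀⠀⠀⠀⠀⠀
⠀⠀⠀⠀⠀⠀⠀⠀⠀

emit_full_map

⠂⠒⠒⠂⠒⠀⠀⠀
⠒⠿⠿⠒⠂⣿⠒⠂
⠒⠒⠒⠿⠒⠂⠒⠿
⣿⠂⠒⠂⣿⣾⠒⠴
⠿⠒⠴⠂⠒⠒⠂⠒
⠿⠒⠒⠒⠂⠒⠒⠒

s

⠒⠒⠂⠒⠀⠀⠀⠀⠀
⠿⠿⠒⠂⣿⠒⠂⠀⠀
⠒⠒⠿⠒⠂⠒⠿⠀⠀
⠂⠒⠂⣿⣿⠒⠴⠀⠀
⠒⠴⠂⠒⣾⠂⠒⠀⠀
⠒⠒⠒⠂⠒⠒⠒⠀⠀
⠀⠀⣿⠴⠒⠴⠴⠀⠀
⠀⠀⠀⠀⠀⠀⠀⠀⠀
⠀⠀⠀⠀⠀⠀⠀⠀⠀

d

⠒⠂⠒⠀⠀⠀⠀⠀⠀
⠿⠒⠂⣿⠒⠂⠀⠀⠀
⠒⠿⠒⠂⠒⠿⠿⠀⠀
⠒⠂⣿⣿⠒⠴⠒⠀⠀
⠴⠂⠒⠒⣾⠒⠒⠀⠀
⠒⠒⠂⠒⠒⠒⣿⠀⠀
⠀⣿⠴⠒⠴⠴⣿⠀⠀
⠀⠀⠀⠀⠀⠀⠀⠀⠀
⠀⠀⠀⠀⠀⠀⠀⠀⠀

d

⠂⠒⠀⠀⠀⠀⠀⠀⠀
⠒⠂⣿⠒⠂⠀⠀⠀⠀
⠿⠒⠂⠒⠿⠿⠒⠀⠀
⠂⣿⣿⠒⠴⠒⣿⠀⠀
⠂⠒⠒⠂⣾⠒⠒⠀⠀
⠒⠂⠒⠒⠒⣿⠒⠀⠀
⣿⠴⠒⠴⠴⣿⣿⠀⠀
⠀⠀⠀⠀⠀⠀⠀⠀⠀
⠀⠀⠀⠀⠀⠀⠀⠀⠀

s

⠒⠂⣿⠒⠂⠀⠀⠀⠀
⠿⠒⠂⠒⠿⠿⠒⠀⠀
⠂⣿⣿⠒⠴⠒⣿⠀⠀
⠂⠒⠒⠂⠒⠒⠒⠀⠀
⠒⠂⠒⠒⣾⣿⠒⠀⠀
⣿⠴⠒⠴⠴⣿⣿⠀⠀
⠀⠀⣿⠴⠂⣿⠂⠀⠀
⠀⠀⠀⠀⠀⠀⠀⠀⠀
⠿⠿⠿⠿⠿⠿⠿⠿⠿

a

⠿⠒⠂⣿⠒⠂⠀⠀⠀
⠒⠿⠒⠂⠒⠿⠿⠒⠀
⠒⠂⣿⣿⠒⠴⠒⣿⠀
⠴⠂⠒⠒⠂⠒⠒⠒⠀
⠒⠒⠂⠒⣾⠒⣿⠒⠀
⠀⣿⠴⠒⠴⠴⣿⣿⠀
⠀⠀⠴⣿⠴⠂⣿⠂⠀
⠀⠀⠀⠀⠀⠀⠀⠀⠀
⠿⠿⠿⠿⠿⠿⠿⠿⠿

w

⠒⠂⠒⠀⠀⠀⠀⠀⠀
⠿⠒⠂⣿⠒⠂⠀⠀⠀
⠒⠿⠒⠂⠒⠿⠿⠒⠀
⠒⠂⣿⣿⠒⠴⠒⣿⠀
⠴⠂⠒⠒⣾⠒⠒⠒⠀
⠒⠒⠂⠒⠒⠒⣿⠒⠀
⠀⣿⠴⠒⠴⠴⣿⣿⠀
⠀⠀⠴⣿⠴⠂⣿⠂⠀
⠀⠀⠀⠀⠀⠀⠀⠀⠀

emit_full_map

⠂⠒⠒⠂⠒⠀⠀⠀⠀⠀
⠒⠿⠿⠒⠂⣿⠒⠂⠀⠀
⠒⠒⠒⠿⠒⠂⠒⠿⠿⠒
⣿⠂⠒⠂⣿⣿⠒⠴⠒⣿
⠿⠒⠴⠂⠒⠒⣾⠒⠒⠒
⠿⠒⠒⠒⠂⠒⠒⠒⣿⠒
⠀⠀⠀⣿⠴⠒⠴⠴⣿⣿
⠀⠀⠀⠀⠴⣿⠴⠂⣿⠂

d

⠂⠒⠀⠀⠀⠀⠀⠀⠀
⠒⠂⣿⠒⠂⠀⠀⠀⠀
⠿⠒⠂⠒⠿⠿⠒⠀⠀
⠂⣿⣿⠒⠴⠒⣿⠀⠀
⠂⠒⠒⠂⣾⠒⠒⠀⠀
⠒⠂⠒⠒⠒⣿⠒⠀⠀
⣿⠴⠒⠴⠴⣿⣿⠀⠀
⠀⠴⣿⠴⠂⣿⠂⠀⠀
⠀⠀⠀⠀⠀⠀⠀⠀⠀

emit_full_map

⠂⠒⠒⠂⠒⠀⠀⠀⠀⠀
⠒⠿⠿⠒⠂⣿⠒⠂⠀⠀
⠒⠒⠒⠿⠒⠂⠒⠿⠿⠒
⣿⠂⠒⠂⣿⣿⠒⠴⠒⣿
⠿⠒⠴⠂⠒⠒⠂⣾⠒⠒
⠿⠒⠒⠒⠂⠒⠒⠒⣿⠒
⠀⠀⠀⣿⠴⠒⠴⠴⣿⣿
⠀⠀⠀⠀⠴⣿⠴⠂⣿⠂


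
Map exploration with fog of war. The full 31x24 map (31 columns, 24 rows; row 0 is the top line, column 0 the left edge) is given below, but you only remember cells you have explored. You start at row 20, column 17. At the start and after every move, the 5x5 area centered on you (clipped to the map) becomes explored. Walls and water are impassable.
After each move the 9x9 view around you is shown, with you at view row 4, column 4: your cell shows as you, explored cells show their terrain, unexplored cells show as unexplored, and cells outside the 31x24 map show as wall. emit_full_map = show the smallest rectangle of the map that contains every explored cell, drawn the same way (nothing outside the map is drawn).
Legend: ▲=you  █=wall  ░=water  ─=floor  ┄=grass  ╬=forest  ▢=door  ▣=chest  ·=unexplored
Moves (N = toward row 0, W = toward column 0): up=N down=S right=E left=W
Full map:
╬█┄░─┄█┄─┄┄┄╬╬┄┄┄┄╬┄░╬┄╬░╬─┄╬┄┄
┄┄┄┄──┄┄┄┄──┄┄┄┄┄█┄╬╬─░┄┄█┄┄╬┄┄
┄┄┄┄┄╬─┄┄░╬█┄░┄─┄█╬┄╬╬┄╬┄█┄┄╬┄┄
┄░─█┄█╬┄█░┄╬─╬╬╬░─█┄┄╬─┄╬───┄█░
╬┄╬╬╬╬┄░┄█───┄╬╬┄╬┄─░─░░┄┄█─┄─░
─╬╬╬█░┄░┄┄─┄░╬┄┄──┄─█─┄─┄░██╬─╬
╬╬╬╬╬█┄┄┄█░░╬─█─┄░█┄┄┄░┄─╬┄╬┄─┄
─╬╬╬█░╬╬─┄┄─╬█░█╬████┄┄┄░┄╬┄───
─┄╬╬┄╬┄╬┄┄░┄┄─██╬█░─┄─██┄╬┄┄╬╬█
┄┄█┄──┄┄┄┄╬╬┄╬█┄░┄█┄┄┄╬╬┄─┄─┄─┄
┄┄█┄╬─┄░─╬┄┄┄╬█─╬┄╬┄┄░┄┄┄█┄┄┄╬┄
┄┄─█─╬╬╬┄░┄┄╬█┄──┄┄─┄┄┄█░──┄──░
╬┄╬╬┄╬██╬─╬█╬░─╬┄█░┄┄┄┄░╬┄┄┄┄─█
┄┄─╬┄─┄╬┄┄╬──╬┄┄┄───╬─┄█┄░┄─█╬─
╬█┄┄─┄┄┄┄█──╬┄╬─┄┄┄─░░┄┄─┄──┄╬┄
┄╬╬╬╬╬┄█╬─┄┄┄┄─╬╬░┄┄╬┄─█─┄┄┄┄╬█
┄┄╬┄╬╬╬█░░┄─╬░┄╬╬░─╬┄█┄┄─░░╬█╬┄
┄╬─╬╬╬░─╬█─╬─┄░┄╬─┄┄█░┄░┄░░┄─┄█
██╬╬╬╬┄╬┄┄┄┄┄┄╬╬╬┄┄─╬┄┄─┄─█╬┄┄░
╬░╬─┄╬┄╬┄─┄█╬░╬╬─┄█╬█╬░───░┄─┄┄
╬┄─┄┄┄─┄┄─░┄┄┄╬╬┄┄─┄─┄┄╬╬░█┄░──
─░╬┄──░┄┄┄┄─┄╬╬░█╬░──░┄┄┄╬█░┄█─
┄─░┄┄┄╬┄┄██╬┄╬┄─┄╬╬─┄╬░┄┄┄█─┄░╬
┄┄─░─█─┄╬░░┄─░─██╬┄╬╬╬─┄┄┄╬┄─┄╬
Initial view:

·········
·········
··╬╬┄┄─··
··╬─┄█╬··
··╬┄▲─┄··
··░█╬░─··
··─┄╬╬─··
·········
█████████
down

·········
··╬╬┄┄─··
··╬─┄█╬··
··╬┄┄─┄··
··░█▲░─··
··─┄╬╬─··
··██╬┄╬··
█████████
█████████

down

··╬╬┄┄─··
··╬─┄█╬··
··╬┄┄─┄··
··░█╬░─··
··─┄▲╬─··
··██╬┄╬··
█████████
█████████
█████████

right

·╬╬┄┄─···
·╬─┄█╬···
·╬┄┄─┄─··
·░█╬░──··
·─┄╬▲─┄··
·██╬┄╬╬··
█████████
█████████
█████████

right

╬╬┄┄─····
╬─┄█╬····
╬┄┄─┄─┄··
░█╬░──░··
─┄╬╬▲┄╬··
██╬┄╬╬╬··
█████████
█████████
█████████

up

·········
╬╬┄┄─····
╬─┄█╬█╬··
╬┄┄─┄─┄··
░█╬░▲─░··
─┄╬╬─┄╬··
██╬┄╬╬╬··
█████████
█████████

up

·········
·········
╬╬┄┄─╬┄··
╬─┄█╬█╬··
╬┄┄─▲─┄··
░█╬░──░··
─┄╬╬─┄╬··
██╬┄╬╬╬··
█████████

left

·········
·········
·╬╬┄┄─╬┄·
·╬─┄█╬█╬·
·╬┄┄▲┄─┄·
·░█╬░──░·
·─┄╬╬─┄╬·
·██╬┄╬╬╬·
█████████

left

·········
·········
··╬╬┄┄─╬┄
··╬─┄█╬█╬
··╬┄▲─┄─┄
··░█╬░──░
··─┄╬╬─┄╬
··██╬┄╬╬╬
█████████

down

·········
··╬╬┄┄─╬┄
··╬─┄█╬█╬
··╬┄┄─┄─┄
··░█▲░──░
··─┄╬╬─┄╬
··██╬┄╬╬╬
█████████
█████████

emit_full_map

╬╬┄┄─╬┄
╬─┄█╬█╬
╬┄┄─┄─┄
░█▲░──░
─┄╬╬─┄╬
██╬┄╬╬╬

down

··╬╬┄┄─╬┄
··╬─┄█╬█╬
··╬┄┄─┄─┄
··░█╬░──░
··─┄▲╬─┄╬
··██╬┄╬╬╬
█████████
█████████
█████████

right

·╬╬┄┄─╬┄·
·╬─┄█╬█╬·
·╬┄┄─┄─┄·
·░█╬░──░·
·─┄╬▲─┄╬·
·██╬┄╬╬╬·
█████████
█████████
█████████

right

╬╬┄┄─╬┄··
╬─┄█╬█╬··
╬┄┄─┄─┄··
░█╬░──░··
─┄╬╬▲┄╬··
██╬┄╬╬╬··
█████████
█████████
█████████

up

·········
╬╬┄┄─╬┄··
╬─┄█╬█╬··
╬┄┄─┄─┄··
░█╬░▲─░··
─┄╬╬─┄╬··
██╬┄╬╬╬··
█████████
█████████

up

·········
·········
╬╬┄┄─╬┄··
╬─┄█╬█╬··
╬┄┄─▲─┄··
░█╬░──░··
─┄╬╬─┄╬··
██╬┄╬╬╬··
█████████

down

·········
╬╬┄┄─╬┄··
╬─┄█╬█╬··
╬┄┄─┄─┄··
░█╬░▲─░··
─┄╬╬─┄╬··
██╬┄╬╬╬··
█████████
█████████


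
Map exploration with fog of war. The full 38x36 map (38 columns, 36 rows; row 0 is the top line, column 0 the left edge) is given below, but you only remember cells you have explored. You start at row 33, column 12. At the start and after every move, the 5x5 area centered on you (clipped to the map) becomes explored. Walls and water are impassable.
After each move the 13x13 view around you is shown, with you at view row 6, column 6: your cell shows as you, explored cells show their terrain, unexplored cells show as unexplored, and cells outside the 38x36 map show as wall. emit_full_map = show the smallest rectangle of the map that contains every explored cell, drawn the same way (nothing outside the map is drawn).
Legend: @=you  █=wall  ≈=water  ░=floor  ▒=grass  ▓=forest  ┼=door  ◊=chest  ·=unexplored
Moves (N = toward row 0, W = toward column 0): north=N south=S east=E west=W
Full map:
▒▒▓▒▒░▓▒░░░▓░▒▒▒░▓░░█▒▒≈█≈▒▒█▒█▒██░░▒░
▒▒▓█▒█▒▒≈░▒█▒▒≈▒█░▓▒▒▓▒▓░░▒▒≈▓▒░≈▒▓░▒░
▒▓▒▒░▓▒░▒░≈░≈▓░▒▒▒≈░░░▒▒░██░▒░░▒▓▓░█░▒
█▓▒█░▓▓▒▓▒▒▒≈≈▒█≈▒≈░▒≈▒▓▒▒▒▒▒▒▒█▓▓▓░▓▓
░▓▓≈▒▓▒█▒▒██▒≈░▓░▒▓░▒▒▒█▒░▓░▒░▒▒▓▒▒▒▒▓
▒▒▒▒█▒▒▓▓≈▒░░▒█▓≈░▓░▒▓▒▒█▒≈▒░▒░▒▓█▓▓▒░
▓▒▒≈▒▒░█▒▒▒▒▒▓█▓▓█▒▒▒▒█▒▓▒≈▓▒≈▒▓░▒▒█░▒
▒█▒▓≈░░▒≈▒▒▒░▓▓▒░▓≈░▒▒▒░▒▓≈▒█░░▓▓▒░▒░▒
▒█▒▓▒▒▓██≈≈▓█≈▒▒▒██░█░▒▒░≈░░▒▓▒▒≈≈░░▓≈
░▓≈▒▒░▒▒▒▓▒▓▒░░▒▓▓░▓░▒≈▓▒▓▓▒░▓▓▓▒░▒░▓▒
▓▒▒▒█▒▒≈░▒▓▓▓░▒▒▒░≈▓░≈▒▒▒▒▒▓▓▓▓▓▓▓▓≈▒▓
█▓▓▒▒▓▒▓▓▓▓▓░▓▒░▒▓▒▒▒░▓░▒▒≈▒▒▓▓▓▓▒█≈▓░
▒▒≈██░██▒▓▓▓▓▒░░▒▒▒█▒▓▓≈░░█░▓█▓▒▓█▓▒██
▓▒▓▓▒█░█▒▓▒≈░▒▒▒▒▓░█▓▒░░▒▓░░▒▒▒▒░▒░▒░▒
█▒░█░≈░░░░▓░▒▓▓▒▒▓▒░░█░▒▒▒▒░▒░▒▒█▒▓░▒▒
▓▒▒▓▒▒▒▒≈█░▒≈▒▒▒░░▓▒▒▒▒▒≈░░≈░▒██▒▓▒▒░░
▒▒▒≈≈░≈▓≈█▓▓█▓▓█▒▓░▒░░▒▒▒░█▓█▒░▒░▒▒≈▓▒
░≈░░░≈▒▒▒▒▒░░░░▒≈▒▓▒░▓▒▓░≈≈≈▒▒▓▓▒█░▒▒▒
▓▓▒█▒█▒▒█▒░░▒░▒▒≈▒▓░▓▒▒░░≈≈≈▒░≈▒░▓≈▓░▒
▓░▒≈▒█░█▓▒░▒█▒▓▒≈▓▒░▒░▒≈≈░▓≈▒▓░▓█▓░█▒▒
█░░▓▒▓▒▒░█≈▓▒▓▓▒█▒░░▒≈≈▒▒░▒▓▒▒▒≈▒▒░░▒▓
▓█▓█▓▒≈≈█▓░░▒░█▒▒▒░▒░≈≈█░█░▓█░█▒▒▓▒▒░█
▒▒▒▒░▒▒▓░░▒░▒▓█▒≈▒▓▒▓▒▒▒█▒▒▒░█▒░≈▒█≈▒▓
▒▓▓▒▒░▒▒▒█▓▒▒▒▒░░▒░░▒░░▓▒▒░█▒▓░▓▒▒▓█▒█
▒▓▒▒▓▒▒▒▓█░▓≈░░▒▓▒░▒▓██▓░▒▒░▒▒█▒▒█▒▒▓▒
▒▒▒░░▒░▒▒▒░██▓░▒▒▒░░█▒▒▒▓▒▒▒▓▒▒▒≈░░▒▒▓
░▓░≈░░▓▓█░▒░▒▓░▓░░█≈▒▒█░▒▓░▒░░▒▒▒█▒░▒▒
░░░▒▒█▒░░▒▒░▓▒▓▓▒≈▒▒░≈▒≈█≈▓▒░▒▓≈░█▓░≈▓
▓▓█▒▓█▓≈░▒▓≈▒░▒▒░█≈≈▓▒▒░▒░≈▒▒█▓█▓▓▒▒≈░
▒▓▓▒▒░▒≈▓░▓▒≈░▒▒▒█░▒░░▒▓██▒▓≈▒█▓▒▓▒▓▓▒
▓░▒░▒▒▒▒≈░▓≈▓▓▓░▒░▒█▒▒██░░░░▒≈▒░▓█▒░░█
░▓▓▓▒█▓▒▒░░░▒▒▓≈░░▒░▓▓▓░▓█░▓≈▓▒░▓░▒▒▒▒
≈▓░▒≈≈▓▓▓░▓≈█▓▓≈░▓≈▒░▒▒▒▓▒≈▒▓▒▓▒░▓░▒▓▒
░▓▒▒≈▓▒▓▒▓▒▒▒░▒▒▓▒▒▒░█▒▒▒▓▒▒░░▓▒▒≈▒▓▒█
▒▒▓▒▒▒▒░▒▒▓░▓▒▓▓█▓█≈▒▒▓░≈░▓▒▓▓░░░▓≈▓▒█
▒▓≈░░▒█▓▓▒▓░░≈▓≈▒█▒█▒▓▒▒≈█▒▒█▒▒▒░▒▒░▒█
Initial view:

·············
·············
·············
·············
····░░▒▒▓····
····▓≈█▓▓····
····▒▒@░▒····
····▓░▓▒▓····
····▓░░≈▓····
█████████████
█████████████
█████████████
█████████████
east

·············
·············
·············
·············
···░░▒▒▓≈····
···▓≈█▓▓≈····
···▒▒▒@▒▒····
···▓░▓▒▓▓····
···▓░░≈▓≈····
█████████████
█████████████
█████████████
█████████████

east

·············
·············
·············
·············
··░░▒▒▓≈░····
··▓≈█▓▓≈░····
··▒▒▒░@▒▓····
··▓░▓▒▓▓█····
··▓░░≈▓≈▒····
█████████████
█████████████
█████████████
█████████████

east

·············
·············
·············
·············
·░░▒▒▓≈░░····
·▓≈█▓▓≈░▓····
·▒▒▒░▒@▓▒····
·▓░▓▒▓▓█▓····
·▓░░≈▓≈▒█····
█████████████
█████████████
█████████████
█████████████

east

·············
·············
·············
·············
░░▒▒▓≈░░▒····
▓≈█▓▓≈░▓≈····
▒▒▒░▒▒@▒▒····
▓░▓▒▓▓█▓█····
▓░░≈▓≈▒█▒····
█████████████
█████████████
█████████████
█████████████

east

·············
·············
·············
·············
░▒▒▓≈░░▒░····
≈█▓▓≈░▓≈▒····
▒▒░▒▒▓@▒▒····
░▓▒▓▓█▓█≈····
░░≈▓≈▒█▒█····
█████████████
█████████████
█████████████
█████████████

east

·············
·············
·············
·············
▒▒▓≈░░▒░▓····
█▓▓≈░▓≈▒░····
▒░▒▒▓▒@▒░····
▓▒▓▓█▓█≈▒····
░≈▓≈▒█▒█▒····
█████████████
█████████████
█████████████
█████████████

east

·············
·············
·············
·············
▒▓≈░░▒░▓▓····
▓▓≈░▓≈▒░▒····
░▒▒▓▒▒@░█····
▒▓▓█▓█≈▒▒····
≈▓≈▒█▒█▒▓····
█████████████
█████████████
█████████████
█████████████

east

·············
·············
·············
·············
▓≈░░▒░▓▓▓····
▓≈░▓≈▒░▒▒····
▒▒▓▒▒▒@█▒····
▓▓█▓█≈▒▒▓····
▓≈▒█▒█▒▓▒····
█████████████
█████████████
█████████████
█████████████

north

·············
·············
·············
·············
····▒█▒▒█····
▓≈░░▒░▓▓▓····
▓≈░▓≈▒@▒▒····
▒▒▓▒▒▒░█▒····
▓▓█▓█≈▒▒▓····
▓≈▒█▒█▒▓▒····
█████████████
█████████████
█████████████

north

·············
·············
·············
·············
····░▒░░▒····
····▒█▒▒█····
▓≈░░▒░@▓▓····
▓≈░▓≈▒░▒▒····
▒▒▓▒▒▒░█▒····
▓▓█▓█≈▒▒▓····
▓≈▒█▒█▒▓▒····
█████████████
█████████████

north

·············
·············
·············
·············
····≈≈▓▒▒····
····░▒░░▒····
····▒█@▒█····
▓≈░░▒░▓▓▓····
▓≈░▓≈▒░▒▒····
▒▒▓▒▒▒░█▒····
▓▓█▓█≈▒▒▓····
▓≈▒█▒█▒▓▒····
█████████████

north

·············
·············
·············
·············
····▒▒░≈▒····
····≈≈▓▒▒····
····░▒@░▒····
····▒█▒▒█····
▓≈░░▒░▓▓▓····
▓≈░▓≈▒░▒▒····
▒▒▓▒▒▒░█▒····
▓▓█▓█≈▒▒▓····
▓≈▒█▒█▒▓▒····

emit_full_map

········▒▒░≈▒
········≈≈▓▒▒
········░▒@░▒
········▒█▒▒█
░░▒▒▓≈░░▒░▓▓▓
▓≈█▓▓≈░▓≈▒░▒▒
▒▒▒░▒▒▓▒▒▒░█▒
▓░▓▒▓▓█▓█≈▒▒▓
▓░░≈▓≈▒█▒█▒▓▒

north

·············
·············
·············
·············
····█≈▒▒█····
····▒▒░≈▒····
····≈≈@▒▒····
····░▒░░▒····
····▒█▒▒█····
▓≈░░▒░▓▓▓····
▓≈░▓≈▒░▒▒····
▒▒▓▒▒▒░█▒····
▓▓█▓█≈▒▒▓····

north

·············
·············
·············
·············
····░░█▒▒····
····█≈▒▒█····
····▒▒@≈▒····
····≈≈▓▒▒····
····░▒░░▒····
····▒█▒▒█····
▓≈░░▒░▓▓▓····
▓≈░▓≈▒░▒▒····
▒▒▓▒▒▒░█▒····

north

·············
·············
·············
·············
····░▒▓██····
····░░█▒▒····
····█≈@▒█····
····▒▒░≈▒····
····≈≈▓▒▒····
····░▒░░▒····
····▒█▒▒█····
▓≈░░▒░▓▓▓····
▓≈░▓≈▒░▒▒····

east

·············
·············
·············
·············
···░▒▓██▓····
···░░█▒▒▒····
···█≈▒@█░····
···▒▒░≈▒≈····
···≈≈▓▒▒░····
···░▒░░▒·····
···▒█▒▒█·····
≈░░▒░▓▓▓·····
≈░▓≈▒░▒▒·····

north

·············
·············
·············
·············
····░▒░░▓····
···░▒▓██▓····
···░░█@▒▒····
···█≈▒▒█░····
···▒▒░≈▒≈····
···≈≈▓▒▒░····
···░▒░░▒·····
···▒█▒▒█·····
≈░░▒░▓▓▓·····

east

·············
·············
·············
·············
···░▒░░▓▒····
··░▒▓██▓░····
··░░█▒@▒▓····
··█≈▒▒█░▒····
··▒▒░≈▒≈█····
··≈≈▓▒▒░·····
··░▒░░▒······
··▒█▒▒█······
░░▒░▓▓▓······

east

·············
·············
·············
·············
··░▒░░▓▒▒····
·░▒▓██▓░▒····
·░░█▒▒@▓▒····
·█≈▒▒█░▒▓····
·▒▒░≈▒≈█≈····
·≈≈▓▒▒░······
·░▒░░▒·······
·▒█▒▒█·······
░▒░▓▓▓·······

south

·············
·············
·············
··░▒░░▓▒▒····
·░▒▓██▓░▒····
·░░█▒▒▒▓▒····
·█≈▒▒█@▒▓····
·▒▒░≈▒≈█≈····
·≈≈▓▒▒░▒░····
·░▒░░▒·······
·▒█▒▒█·······
░▒░▓▓▓·······
▓≈▒░▒▒·······

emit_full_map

·········░▒░░▓▒▒
········░▒▓██▓░▒
········░░█▒▒▒▓▒
········█≈▒▒█@▒▓
········▒▒░≈▒≈█≈
········≈≈▓▒▒░▒░
········░▒░░▒···
········▒█▒▒█···
░░▒▒▓≈░░▒░▓▓▓···
▓≈█▓▓≈░▓≈▒░▒▒···
▒▒▒░▒▒▓▒▒▒░█▒···
▓░▓▒▓▓█▓█≈▒▒▓···
▓░░≈▓≈▒█▒█▒▓▒···
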